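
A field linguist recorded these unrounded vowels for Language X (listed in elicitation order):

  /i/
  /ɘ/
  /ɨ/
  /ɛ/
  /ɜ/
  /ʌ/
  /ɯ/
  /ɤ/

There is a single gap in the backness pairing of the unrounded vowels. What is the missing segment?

Front: /i/ (high), /ɛ/ (low-mid).
Central: /ɨ/ (high), /ɘ/ (high-mid), /ɜ/ (low-mid).
Back: /ɯ/ (high), /ɤ/ (high-mid), /ʌ/ (low-mid).
The high-mid row has no front member, so the gap is the high-mid front unrounded vowel /e/.

/e/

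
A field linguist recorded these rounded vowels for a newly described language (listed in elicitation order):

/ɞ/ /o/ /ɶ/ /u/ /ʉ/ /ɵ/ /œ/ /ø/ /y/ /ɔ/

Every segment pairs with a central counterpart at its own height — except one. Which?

/ɶ/

High: /y/ ~ /ʉ/ ~ /u/
High-mid: /ø/ ~ /ɵ/ ~ /o/
Low-mid: /œ/ ~ /ɞ/ ~ /ɔ/
Low: only /ɶ/ (front); no central partner.
So /ɶ/ is the unpaired segment.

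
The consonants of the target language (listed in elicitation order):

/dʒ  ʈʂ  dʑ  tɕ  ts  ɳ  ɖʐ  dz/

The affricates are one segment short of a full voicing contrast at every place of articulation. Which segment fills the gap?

place of articulation  voiceless  voiced  
alveolar          ts        dz      
postalveolar      —         dʒ      
retroflex         ʈʂ        ɖʐ      
alveolo-palatal   tɕ        dʑ      
The postalveolar row has no voiceless member, so the gap is the voiceless postalveolar affricate /tʃ/.

/tʃ/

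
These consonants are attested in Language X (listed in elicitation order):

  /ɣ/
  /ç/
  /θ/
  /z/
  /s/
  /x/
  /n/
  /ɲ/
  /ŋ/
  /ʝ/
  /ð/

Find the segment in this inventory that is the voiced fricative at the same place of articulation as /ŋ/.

/ɣ/

/ŋ/ is a velar nasal.
The voiced fricative at the same place is a voiced velar fricative — in this inventory, /ɣ/.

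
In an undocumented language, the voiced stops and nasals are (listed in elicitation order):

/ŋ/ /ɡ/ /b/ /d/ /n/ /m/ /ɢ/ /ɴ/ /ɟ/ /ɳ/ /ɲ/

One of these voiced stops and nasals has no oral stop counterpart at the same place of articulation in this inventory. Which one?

Bilabial: /b/ ~ /m/
Alveolar: /d/ ~ /n/
Palatal: /ɟ/ ~ /ɲ/
Velar: /ɡ/ ~ /ŋ/
Uvular: /ɢ/ ~ /ɴ/
Retroflex: only /ɳ/ (nasal); no oral stop partner.
So /ɳ/ is the unpaired segment.

/ɳ/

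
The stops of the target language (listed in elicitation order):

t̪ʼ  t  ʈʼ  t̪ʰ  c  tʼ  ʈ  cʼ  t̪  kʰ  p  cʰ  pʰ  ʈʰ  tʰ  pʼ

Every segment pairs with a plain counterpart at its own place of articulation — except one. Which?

Bilabial: /p/ ~ /pʰ/ ~ /pʼ/
Dental: /t̪/ ~ /t̪ʰ/ ~ /t̪ʼ/
Alveolar: /t/ ~ /tʰ/ ~ /tʼ/
Retroflex: /ʈ/ ~ /ʈʰ/ ~ /ʈʼ/
Palatal: /c/ ~ /cʰ/ ~ /cʼ/
Velar: only /kʰ/ (aspirated); no plain partner.
So /kʰ/ is the unpaired segment.

/kʰ/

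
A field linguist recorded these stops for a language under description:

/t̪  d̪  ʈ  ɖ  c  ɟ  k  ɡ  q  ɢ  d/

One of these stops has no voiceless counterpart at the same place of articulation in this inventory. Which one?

Dental: /t̪/ ~ /d̪/
Retroflex: /ʈ/ ~ /ɖ/
Palatal: /c/ ~ /ɟ/
Velar: /k/ ~ /ɡ/
Uvular: /q/ ~ /ɢ/
Alveolar: only /d/ (voiced); no voiceless partner.
So /d/ is the unpaired segment.

/d/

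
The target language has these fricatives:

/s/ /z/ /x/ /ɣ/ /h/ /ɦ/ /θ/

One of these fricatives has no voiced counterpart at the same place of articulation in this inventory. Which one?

Alveolar: /s/ ~ /z/
Velar: /x/ ~ /ɣ/
Glottal: /h/ ~ /ɦ/
Dental: only /θ/ (voiceless); no voiced partner.
So /θ/ is the unpaired segment.

/θ/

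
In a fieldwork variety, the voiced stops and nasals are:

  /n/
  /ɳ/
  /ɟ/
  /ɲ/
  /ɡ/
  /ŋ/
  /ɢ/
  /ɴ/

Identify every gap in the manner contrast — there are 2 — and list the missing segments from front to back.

/d/, /ɖ/

place of articulation  oral stop  nasal   
alveolar          —         n       
retroflex         —         ɳ       
palatal           ɟ         ɲ       
velar             ɡ         ŋ       
uvular            ɢ         ɴ       
Gaps, from front to back: alveolar lacks oral stop (/d/); retroflex lacks oral stop (/ɖ/).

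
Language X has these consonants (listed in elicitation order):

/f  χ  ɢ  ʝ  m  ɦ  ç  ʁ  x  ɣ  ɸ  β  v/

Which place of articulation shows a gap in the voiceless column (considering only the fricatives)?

glottal

bilabial: voiceless /ɸ/, voiced /β/.
labiodental: voiceless /f/, voiced /v/.
palatal: voiceless /ç/, voiced /ʝ/.
velar: voiceless /x/, voiced /ɣ/.
uvular: voiceless /χ/, voiced /ʁ/.
glottal: voiceless —, voiced /ɦ/.
Every place of articulation has a voiceless member except glottal, where /h/ would be expected.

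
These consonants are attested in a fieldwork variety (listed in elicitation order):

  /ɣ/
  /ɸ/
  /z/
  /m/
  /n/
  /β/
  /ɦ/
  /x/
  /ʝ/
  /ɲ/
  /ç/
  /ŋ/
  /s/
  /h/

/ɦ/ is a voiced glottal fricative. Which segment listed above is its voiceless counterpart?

/h/

The voiceless counterpart is a voiceless glottal fricative — in this inventory, /h/.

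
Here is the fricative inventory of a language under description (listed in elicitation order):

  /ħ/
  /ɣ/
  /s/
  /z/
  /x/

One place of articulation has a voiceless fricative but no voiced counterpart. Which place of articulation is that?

pharyngeal

alveolar: voiceless /s/, voiced /z/.
velar: voiceless /x/, voiced /ɣ/.
pharyngeal: voiceless /ħ/, voiced —.
Every place of articulation has a voiced member except pharyngeal, where /ʕ/ would be expected.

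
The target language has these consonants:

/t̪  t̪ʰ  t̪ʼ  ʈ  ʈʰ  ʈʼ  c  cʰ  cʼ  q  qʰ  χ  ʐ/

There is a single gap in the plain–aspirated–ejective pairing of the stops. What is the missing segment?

/qʼ/

Plain: /t̪/ (dental), /ʈ/ (retroflex), /c/ (palatal), /q/ (uvular).
Aspirated: /t̪ʰ/ (dental), /ʈʰ/ (retroflex), /cʰ/ (palatal), /qʰ/ (uvular).
Ejective: /t̪ʼ/ (dental), /ʈʼ/ (retroflex), /cʼ/ (palatal).
The uvular row has no ejective member, so the gap is the ejective uvular stop /qʼ/.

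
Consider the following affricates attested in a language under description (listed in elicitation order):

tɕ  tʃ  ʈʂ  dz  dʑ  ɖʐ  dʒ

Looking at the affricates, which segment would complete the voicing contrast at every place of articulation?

Voiceless: /tʃ/ (postalveolar), /ʈʂ/ (retroflex), /tɕ/ (alveolo-palatal).
Voiced: /dz/ (alveolar), /dʒ/ (postalveolar), /ɖʐ/ (retroflex), /dʑ/ (alveolo-palatal).
The alveolar row has no voiceless member, so the gap is the voiceless alveolar affricate /ts/.

/ts/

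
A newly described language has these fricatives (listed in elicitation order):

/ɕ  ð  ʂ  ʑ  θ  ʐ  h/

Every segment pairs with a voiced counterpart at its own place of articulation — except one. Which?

/h/

Dental: /θ/ ~ /ð/
Retroflex: /ʂ/ ~ /ʐ/
Alveolo-palatal: /ɕ/ ~ /ʑ/
Glottal: only /h/ (voiceless); no voiced partner.
So /h/ is the unpaired segment.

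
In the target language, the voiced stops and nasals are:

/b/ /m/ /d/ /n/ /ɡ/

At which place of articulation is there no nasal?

Oral stop: /b/ (bilabial), /d/ (alveolar), /ɡ/ (velar).
Nasal: /m/ (bilabial), /n/ (alveolar).
Every place of articulation has a nasal member except velar, where /ŋ/ would be expected.

velar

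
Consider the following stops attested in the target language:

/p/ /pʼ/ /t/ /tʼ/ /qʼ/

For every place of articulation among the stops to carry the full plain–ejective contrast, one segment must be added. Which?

/q/

place of articulation  plain     ejective
bilabial          p         pʼ      
alveolar          t         tʼ      
uvular            —         qʼ      
The uvular row has no plain member, so the gap is the plain uvular stop /q/.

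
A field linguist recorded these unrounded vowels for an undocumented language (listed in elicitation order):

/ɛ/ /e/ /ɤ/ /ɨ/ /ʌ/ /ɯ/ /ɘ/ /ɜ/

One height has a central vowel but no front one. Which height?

high

height            front     central   back    
high              —         ɨ         ɯ       
high-mid          e         ɘ         ɤ       
low-mid           ɛ         ɜ         ʌ       
Every height has a front member except high, where /i/ would be expected.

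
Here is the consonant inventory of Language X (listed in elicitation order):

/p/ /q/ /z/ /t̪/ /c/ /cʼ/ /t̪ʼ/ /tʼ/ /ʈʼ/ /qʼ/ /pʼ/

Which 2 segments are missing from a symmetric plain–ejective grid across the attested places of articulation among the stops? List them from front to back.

Plain: /p/ (bilabial), /t̪/ (dental), /c/ (palatal), /q/ (uvular).
Ejective: /pʼ/ (bilabial), /t̪ʼ/ (dental), /tʼ/ (alveolar), /ʈʼ/ (retroflex), /cʼ/ (palatal), /qʼ/ (uvular).
Gaps, from front to back: alveolar lacks plain (/t/); retroflex lacks plain (/ʈ/).

/t/, /ʈ/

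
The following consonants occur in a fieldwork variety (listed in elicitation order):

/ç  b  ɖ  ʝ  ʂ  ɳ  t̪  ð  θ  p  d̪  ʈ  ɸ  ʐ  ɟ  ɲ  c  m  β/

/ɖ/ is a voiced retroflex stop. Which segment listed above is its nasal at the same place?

/ɳ/

The nasal at the same place is a retroflex nasal — in this inventory, /ɳ/.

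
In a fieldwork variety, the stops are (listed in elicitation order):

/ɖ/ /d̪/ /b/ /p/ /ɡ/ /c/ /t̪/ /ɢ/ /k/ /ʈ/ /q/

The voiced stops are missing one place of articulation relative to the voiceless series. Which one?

place of articulation  voiceless  voiced  
bilabial          p         b       
dental            t̪        d̪      
retroflex         ʈ         ɖ       
palatal           c         —       
velar             k         ɡ       
uvular            q         ɢ       
Every place of articulation has a voiced member except palatal, where /ɟ/ would be expected.

palatal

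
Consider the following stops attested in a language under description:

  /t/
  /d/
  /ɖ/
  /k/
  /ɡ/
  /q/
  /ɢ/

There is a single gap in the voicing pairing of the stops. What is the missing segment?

place of articulation  voiceless  voiced  
alveolar          t         d       
retroflex         —         ɖ       
velar             k         ɡ       
uvular            q         ɢ       
The retroflex row has no voiceless member, so the gap is the voiceless retroflex stop /ʈ/.

/ʈ/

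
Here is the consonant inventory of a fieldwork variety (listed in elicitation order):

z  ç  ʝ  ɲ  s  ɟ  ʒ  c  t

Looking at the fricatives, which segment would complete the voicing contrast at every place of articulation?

place of articulation  voiceless  voiced  
alveolar          s         z       
postalveolar      —         ʒ       
palatal           ç         ʝ       
The postalveolar row has no voiceless member, so the gap is the voiceless postalveolar fricative /ʃ/.

/ʃ/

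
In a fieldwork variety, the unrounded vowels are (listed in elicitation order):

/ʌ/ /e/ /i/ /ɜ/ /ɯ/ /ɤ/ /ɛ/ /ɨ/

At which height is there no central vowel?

high-mid

high: front /i/, central /ɨ/, back /ɯ/.
high-mid: front /e/, central —, back /ɤ/.
low-mid: front /ɛ/, central /ɜ/, back /ʌ/.
Every height has a central member except high-mid, where /ɘ/ would be expected.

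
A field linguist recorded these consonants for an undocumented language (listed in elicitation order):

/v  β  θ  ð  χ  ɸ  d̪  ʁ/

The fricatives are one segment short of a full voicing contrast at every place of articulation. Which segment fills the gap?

Voiceless: /ɸ/ (bilabial), /θ/ (dental), /χ/ (uvular).
Voiced: /β/ (bilabial), /v/ (labiodental), /ð/ (dental), /ʁ/ (uvular).
The labiodental row has no voiceless member, so the gap is the voiceless labiodental fricative /f/.

/f/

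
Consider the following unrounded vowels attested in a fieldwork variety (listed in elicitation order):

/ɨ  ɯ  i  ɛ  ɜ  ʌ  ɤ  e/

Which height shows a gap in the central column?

high-mid

high: front /i/, central /ɨ/, back /ɯ/.
high-mid: front /e/, central —, back /ɤ/.
low-mid: front /ɛ/, central /ɜ/, back /ʌ/.
Every height has a central member except high-mid, where /ɘ/ would be expected.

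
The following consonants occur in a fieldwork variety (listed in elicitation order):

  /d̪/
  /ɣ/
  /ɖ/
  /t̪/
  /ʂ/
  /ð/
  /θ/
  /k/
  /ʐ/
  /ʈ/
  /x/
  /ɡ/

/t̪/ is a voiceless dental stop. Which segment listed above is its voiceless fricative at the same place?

The voiceless fricative at the same place is a voiceless dental fricative — in this inventory, /θ/.

/θ/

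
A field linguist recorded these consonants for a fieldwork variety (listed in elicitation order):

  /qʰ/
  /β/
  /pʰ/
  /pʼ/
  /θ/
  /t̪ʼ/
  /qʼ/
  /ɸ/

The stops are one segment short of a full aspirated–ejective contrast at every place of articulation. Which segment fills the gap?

Aspirated: /pʰ/ (bilabial), /qʰ/ (uvular).
Ejective: /pʼ/ (bilabial), /t̪ʼ/ (dental), /qʼ/ (uvular).
The dental row has no aspirated member, so the gap is the aspirated dental stop /t̪ʰ/.

/t̪ʰ/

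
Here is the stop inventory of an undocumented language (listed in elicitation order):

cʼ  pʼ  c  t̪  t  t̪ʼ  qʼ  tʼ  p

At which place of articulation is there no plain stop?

bilabial: plain /p/, ejective /pʼ/.
dental: plain /t̪/, ejective /t̪ʼ/.
alveolar: plain /t/, ejective /tʼ/.
palatal: plain /c/, ejective /cʼ/.
uvular: plain —, ejective /qʼ/.
Every place of articulation has a plain member except uvular, where /q/ would be expected.

uvular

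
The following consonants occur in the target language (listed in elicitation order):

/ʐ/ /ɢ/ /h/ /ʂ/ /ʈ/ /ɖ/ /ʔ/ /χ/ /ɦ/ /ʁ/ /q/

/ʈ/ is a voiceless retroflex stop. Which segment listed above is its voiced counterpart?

The voiced counterpart is a voiced retroflex stop — in this inventory, /ɖ/.

/ɖ/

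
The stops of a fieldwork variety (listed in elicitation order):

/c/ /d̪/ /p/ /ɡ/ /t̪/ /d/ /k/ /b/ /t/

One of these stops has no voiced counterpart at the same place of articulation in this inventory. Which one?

/c/

Bilabial: /p/ ~ /b/
Dental: /t̪/ ~ /d̪/
Alveolar: /t/ ~ /d/
Velar: /k/ ~ /ɡ/
Palatal: only /c/ (voiceless); no voiced partner.
So /c/ is the unpaired segment.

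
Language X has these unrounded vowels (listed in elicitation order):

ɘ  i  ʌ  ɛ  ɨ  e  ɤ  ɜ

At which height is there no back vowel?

high

Front: /i/ (high), /e/ (high-mid), /ɛ/ (low-mid).
Central: /ɨ/ (high), /ɘ/ (high-mid), /ɜ/ (low-mid).
Back: /ɤ/ (high-mid), /ʌ/ (low-mid).
Every height has a back member except high, where /ɯ/ would be expected.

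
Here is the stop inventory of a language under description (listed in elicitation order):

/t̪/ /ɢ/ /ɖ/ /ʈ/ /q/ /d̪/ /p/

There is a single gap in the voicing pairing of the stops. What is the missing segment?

/b/

Voiceless: /p/ (bilabial), /t̪/ (dental), /ʈ/ (retroflex), /q/ (uvular).
Voiced: /d̪/ (dental), /ɖ/ (retroflex), /ɢ/ (uvular).
The bilabial row has no voiced member, so the gap is the voiced bilabial stop /b/.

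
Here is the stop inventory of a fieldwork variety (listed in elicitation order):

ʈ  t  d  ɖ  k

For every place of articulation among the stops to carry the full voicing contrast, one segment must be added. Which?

Voiceless: /t/ (alveolar), /ʈ/ (retroflex), /k/ (velar).
Voiced: /d/ (alveolar), /ɖ/ (retroflex).
The velar row has no voiced member, so the gap is the voiced velar stop /ɡ/.

/ɡ/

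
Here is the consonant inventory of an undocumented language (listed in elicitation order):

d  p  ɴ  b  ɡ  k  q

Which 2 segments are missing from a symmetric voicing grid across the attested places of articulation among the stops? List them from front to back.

/t/, /ɢ/

bilabial: voiceless /p/, voiced /b/.
alveolar: voiceless —, voiced /d/.
velar: voiceless /k/, voiced /ɡ/.
uvular: voiceless /q/, voiced —.
Gaps, from front to back: alveolar lacks voiceless (/t/); uvular lacks voiced (/ɢ/).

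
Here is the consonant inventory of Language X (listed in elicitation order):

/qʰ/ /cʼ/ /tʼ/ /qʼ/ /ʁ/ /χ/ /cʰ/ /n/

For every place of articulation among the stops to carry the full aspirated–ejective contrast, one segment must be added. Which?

/tʰ/

place of articulation  aspirated  ejective
alveolar          —         tʼ      
palatal           cʰ        cʼ      
uvular            qʰ        qʼ      
The alveolar row has no aspirated member, so the gap is the aspirated alveolar stop /tʰ/.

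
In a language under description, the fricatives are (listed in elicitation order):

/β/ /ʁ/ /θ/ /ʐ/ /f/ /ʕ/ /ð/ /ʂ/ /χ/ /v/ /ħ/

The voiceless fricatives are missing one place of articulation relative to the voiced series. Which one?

Voiceless: /f/ (labiodental), /θ/ (dental), /ʂ/ (retroflex), /χ/ (uvular), /ħ/ (pharyngeal).
Voiced: /β/ (bilabial), /v/ (labiodental), /ð/ (dental), /ʐ/ (retroflex), /ʁ/ (uvular), /ʕ/ (pharyngeal).
Every place of articulation has a voiceless member except bilabial, where /ɸ/ would be expected.

bilabial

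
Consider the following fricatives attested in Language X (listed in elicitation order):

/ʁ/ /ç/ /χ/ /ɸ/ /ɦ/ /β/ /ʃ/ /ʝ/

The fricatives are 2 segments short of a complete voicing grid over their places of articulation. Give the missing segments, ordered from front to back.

/ʒ/, /h/

place of articulation  voiceless  voiced  
bilabial          ɸ         β       
postalveolar      ʃ         —       
palatal           ç         ʝ       
uvular            χ         ʁ       
glottal           —         ɦ       
Gaps, from front to back: postalveolar lacks voiced (/ʒ/); glottal lacks voiceless (/h/).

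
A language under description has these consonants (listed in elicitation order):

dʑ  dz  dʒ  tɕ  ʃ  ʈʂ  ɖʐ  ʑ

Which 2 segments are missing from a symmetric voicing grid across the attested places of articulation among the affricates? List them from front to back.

/ts/, /tʃ/

alveolar: voiceless —, voiced /dz/.
postalveolar: voiceless —, voiced /dʒ/.
retroflex: voiceless /ʈʂ/, voiced /ɖʐ/.
alveolo-palatal: voiceless /tɕ/, voiced /dʑ/.
Gaps, from front to back: alveolar lacks voiceless (/ts/); postalveolar lacks voiceless (/tʃ/).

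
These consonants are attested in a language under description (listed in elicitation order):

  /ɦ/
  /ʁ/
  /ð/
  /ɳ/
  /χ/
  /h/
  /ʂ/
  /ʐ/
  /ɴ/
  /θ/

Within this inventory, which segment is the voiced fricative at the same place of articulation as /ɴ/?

/ɴ/ is an uvular nasal.
The voiced fricative at the same place is a voiced uvular fricative — in this inventory, /ʁ/.

/ʁ/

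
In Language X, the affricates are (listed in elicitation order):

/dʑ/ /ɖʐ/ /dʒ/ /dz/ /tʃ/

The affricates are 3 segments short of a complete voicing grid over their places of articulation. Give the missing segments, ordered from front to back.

/ts/, /ʈʂ/, /tɕ/

Voiceless: /tʃ/ (postalveolar).
Voiced: /dz/ (alveolar), /dʒ/ (postalveolar), /ɖʐ/ (retroflex), /dʑ/ (alveolo-palatal).
Gaps, from front to back: alveolar lacks voiceless (/ts/); retroflex lacks voiceless (/ʈʂ/); alveolo-palatal lacks voiceless (/tɕ/).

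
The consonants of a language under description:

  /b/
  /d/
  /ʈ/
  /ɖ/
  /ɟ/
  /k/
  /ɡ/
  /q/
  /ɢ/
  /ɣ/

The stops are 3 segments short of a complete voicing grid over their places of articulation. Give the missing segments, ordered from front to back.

bilabial: voiceless —, voiced /b/.
alveolar: voiceless —, voiced /d/.
retroflex: voiceless /ʈ/, voiced /ɖ/.
palatal: voiceless —, voiced /ɟ/.
velar: voiceless /k/, voiced /ɡ/.
uvular: voiceless /q/, voiced /ɢ/.
Gaps, from front to back: bilabial lacks voiceless (/p/); alveolar lacks voiceless (/t/); palatal lacks voiceless (/c/).

/p/, /t/, /c/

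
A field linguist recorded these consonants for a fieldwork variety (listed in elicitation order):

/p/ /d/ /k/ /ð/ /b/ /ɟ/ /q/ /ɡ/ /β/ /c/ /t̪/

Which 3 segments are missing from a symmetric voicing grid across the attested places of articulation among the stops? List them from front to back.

bilabial: voiceless /p/, voiced /b/.
dental: voiceless /t̪/, voiced —.
alveolar: voiceless —, voiced /d/.
palatal: voiceless /c/, voiced /ɟ/.
velar: voiceless /k/, voiced /ɡ/.
uvular: voiceless /q/, voiced —.
Gaps, from front to back: dental lacks voiced (/d̪/); alveolar lacks voiceless (/t/); uvular lacks voiced (/ɢ/).

/d̪/, /t/, /ɢ/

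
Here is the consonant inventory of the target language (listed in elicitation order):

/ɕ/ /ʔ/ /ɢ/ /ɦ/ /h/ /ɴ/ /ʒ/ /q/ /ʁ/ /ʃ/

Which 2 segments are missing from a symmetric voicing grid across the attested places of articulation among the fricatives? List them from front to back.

/ʑ/, /χ/

postalveolar: voiceless /ʃ/, voiced /ʒ/.
alveolo-palatal: voiceless /ɕ/, voiced —.
uvular: voiceless —, voiced /ʁ/.
glottal: voiceless /h/, voiced /ɦ/.
Gaps, from front to back: alveolo-palatal lacks voiced (/ʑ/); uvular lacks voiceless (/χ/).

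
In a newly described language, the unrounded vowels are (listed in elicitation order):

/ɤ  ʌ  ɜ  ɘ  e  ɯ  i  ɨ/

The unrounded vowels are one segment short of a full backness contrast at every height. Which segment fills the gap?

/ɛ/

high: front /i/, central /ɨ/, back /ɯ/.
high-mid: front /e/, central /ɘ/, back /ɤ/.
low-mid: front —, central /ɜ/, back /ʌ/.
The low-mid row has no front member, so the gap is the low-mid front unrounded vowel /ɛ/.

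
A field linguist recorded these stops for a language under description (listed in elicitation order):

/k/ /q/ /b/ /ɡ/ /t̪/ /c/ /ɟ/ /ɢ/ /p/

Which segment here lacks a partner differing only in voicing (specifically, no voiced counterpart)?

Bilabial: /p/ ~ /b/
Palatal: /c/ ~ /ɟ/
Velar: /k/ ~ /ɡ/
Uvular: /q/ ~ /ɢ/
Dental: only /t̪/ (voiceless); no voiced partner.
So /t̪/ is the unpaired segment.

/t̪/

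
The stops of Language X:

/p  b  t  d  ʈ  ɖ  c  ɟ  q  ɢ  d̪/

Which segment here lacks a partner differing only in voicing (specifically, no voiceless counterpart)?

Bilabial: /p/ ~ /b/
Alveolar: /t/ ~ /d/
Retroflex: /ʈ/ ~ /ɖ/
Palatal: /c/ ~ /ɟ/
Uvular: /q/ ~ /ɢ/
Dental: only /d̪/ (voiced); no voiceless partner.
So /d̪/ is the unpaired segment.

/d̪/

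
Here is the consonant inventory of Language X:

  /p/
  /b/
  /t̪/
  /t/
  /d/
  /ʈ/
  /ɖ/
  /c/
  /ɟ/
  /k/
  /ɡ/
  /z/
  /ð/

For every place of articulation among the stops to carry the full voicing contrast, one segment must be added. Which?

Voiceless: /p/ (bilabial), /t̪/ (dental), /t/ (alveolar), /ʈ/ (retroflex), /c/ (palatal), /k/ (velar).
Voiced: /b/ (bilabial), /d/ (alveolar), /ɖ/ (retroflex), /ɟ/ (palatal), /ɡ/ (velar).
The dental row has no voiced member, so the gap is the voiced dental stop /d̪/.

/d̪/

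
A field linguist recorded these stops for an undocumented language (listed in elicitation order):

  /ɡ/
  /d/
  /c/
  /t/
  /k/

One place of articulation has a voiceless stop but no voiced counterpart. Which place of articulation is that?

palatal

alveolar: voiceless /t/, voiced /d/.
palatal: voiceless /c/, voiced —.
velar: voiceless /k/, voiced /ɡ/.
Every place of articulation has a voiced member except palatal, where /ɟ/ would be expected.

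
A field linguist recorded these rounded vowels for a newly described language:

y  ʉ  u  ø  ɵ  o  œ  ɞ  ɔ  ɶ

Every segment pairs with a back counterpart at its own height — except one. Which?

/ɶ/

High: /y/ ~ /ʉ/ ~ /u/
High-mid: /ø/ ~ /ɵ/ ~ /o/
Low-mid: /œ/ ~ /ɞ/ ~ /ɔ/
Low: only /ɶ/ (front); no back partner.
So /ɶ/ is the unpaired segment.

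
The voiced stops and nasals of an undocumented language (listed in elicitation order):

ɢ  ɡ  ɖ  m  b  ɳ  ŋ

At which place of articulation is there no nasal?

place of articulation  oral stop  nasal   
bilabial          b         m       
retroflex         ɖ         ɳ       
velar             ɡ         ŋ       
uvular            ɢ         —       
Every place of articulation has a nasal member except uvular, where /ɴ/ would be expected.

uvular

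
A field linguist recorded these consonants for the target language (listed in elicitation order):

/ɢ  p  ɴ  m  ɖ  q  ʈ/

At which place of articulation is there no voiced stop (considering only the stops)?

Voiceless: /p/ (bilabial), /ʈ/ (retroflex), /q/ (uvular).
Voiced: /ɖ/ (retroflex), /ɢ/ (uvular).
Every place of articulation has a voiced member except bilabial, where /b/ would be expected.

bilabial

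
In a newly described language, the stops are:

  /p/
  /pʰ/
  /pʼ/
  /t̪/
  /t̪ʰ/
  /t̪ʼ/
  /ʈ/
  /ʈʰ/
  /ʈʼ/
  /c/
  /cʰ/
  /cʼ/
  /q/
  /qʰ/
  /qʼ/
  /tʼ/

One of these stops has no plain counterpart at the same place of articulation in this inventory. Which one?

/tʼ/

Bilabial: /p/ ~ /pʰ/ ~ /pʼ/
Dental: /t̪/ ~ /t̪ʰ/ ~ /t̪ʼ/
Retroflex: /ʈ/ ~ /ʈʰ/ ~ /ʈʼ/
Palatal: /c/ ~ /cʰ/ ~ /cʼ/
Uvular: /q/ ~ /qʰ/ ~ /qʼ/
Alveolar: only /tʼ/ (ejective); no plain partner.
So /tʼ/ is the unpaired segment.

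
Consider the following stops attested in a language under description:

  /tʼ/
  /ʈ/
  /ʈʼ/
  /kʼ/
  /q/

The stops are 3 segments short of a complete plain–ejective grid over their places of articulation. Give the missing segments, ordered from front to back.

Plain: /ʈ/ (retroflex), /q/ (uvular).
Ejective: /tʼ/ (alveolar), /ʈʼ/ (retroflex), /kʼ/ (velar).
Gaps, from front to back: alveolar lacks plain (/t/); velar lacks plain (/k/); uvular lacks ejective (/qʼ/).

/t/, /k/, /qʼ/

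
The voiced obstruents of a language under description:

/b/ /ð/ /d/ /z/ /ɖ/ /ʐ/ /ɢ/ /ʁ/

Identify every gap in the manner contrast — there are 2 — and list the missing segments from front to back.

bilabial: stop /b/, fricative —.
dental: stop —, fricative /ð/.
alveolar: stop /d/, fricative /z/.
retroflex: stop /ɖ/, fricative /ʐ/.
uvular: stop /ɢ/, fricative /ʁ/.
Gaps, from front to back: bilabial lacks fricative (/β/); dental lacks stop (/d̪/).

/β/, /d̪/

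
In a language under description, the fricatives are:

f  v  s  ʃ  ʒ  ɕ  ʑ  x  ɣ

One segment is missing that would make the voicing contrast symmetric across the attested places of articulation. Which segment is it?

labiodental: voiceless /f/, voiced /v/.
alveolar: voiceless /s/, voiced —.
postalveolar: voiceless /ʃ/, voiced /ʒ/.
alveolo-palatal: voiceless /ɕ/, voiced /ʑ/.
velar: voiceless /x/, voiced /ɣ/.
The alveolar row has no voiced member, so the gap is the voiced alveolar fricative /z/.

/z/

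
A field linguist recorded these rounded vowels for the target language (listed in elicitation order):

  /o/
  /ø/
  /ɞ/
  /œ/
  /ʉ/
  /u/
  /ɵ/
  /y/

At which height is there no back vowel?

low-mid

Front: /y/ (high), /ø/ (high-mid), /œ/ (low-mid).
Central: /ʉ/ (high), /ɵ/ (high-mid), /ɞ/ (low-mid).
Back: /u/ (high), /o/ (high-mid).
Every height has a back member except low-mid, where /ɔ/ would be expected.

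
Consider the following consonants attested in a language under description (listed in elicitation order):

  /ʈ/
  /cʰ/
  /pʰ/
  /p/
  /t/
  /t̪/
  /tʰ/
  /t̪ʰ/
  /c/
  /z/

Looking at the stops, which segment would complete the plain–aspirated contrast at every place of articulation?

bilabial: plain /p/, aspirated /pʰ/.
dental: plain /t̪/, aspirated /t̪ʰ/.
alveolar: plain /t/, aspirated /tʰ/.
retroflex: plain /ʈ/, aspirated —.
palatal: plain /c/, aspirated /cʰ/.
The retroflex row has no aspirated member, so the gap is the aspirated retroflex stop /ʈʰ/.

/ʈʰ/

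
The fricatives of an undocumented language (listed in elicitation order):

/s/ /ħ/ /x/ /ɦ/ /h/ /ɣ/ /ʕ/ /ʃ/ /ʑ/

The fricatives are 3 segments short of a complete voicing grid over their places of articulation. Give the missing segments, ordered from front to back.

place of articulation  voiceless  voiced  
alveolar          s         —       
postalveolar      ʃ         —       
alveolo-palatal   —         ʑ       
velar             x         ɣ       
pharyngeal        ħ         ʕ       
glottal           h         ɦ       
Gaps, from front to back: alveolar lacks voiced (/z/); postalveolar lacks voiced (/ʒ/); alveolo-palatal lacks voiceless (/ɕ/).

/z/, /ʒ/, /ɕ/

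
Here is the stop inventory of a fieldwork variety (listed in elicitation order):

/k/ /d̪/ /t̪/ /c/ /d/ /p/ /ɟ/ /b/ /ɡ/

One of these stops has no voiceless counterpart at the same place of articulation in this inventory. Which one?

/d/

Bilabial: /p/ ~ /b/
Dental: /t̪/ ~ /d̪/
Palatal: /c/ ~ /ɟ/
Velar: /k/ ~ /ɡ/
Alveolar: only /d/ (voiced); no voiceless partner.
So /d/ is the unpaired segment.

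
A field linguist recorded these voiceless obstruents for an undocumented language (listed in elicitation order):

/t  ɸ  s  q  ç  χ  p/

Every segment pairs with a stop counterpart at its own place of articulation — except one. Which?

Bilabial: /p/ ~ /ɸ/
Alveolar: /t/ ~ /s/
Uvular: /q/ ~ /χ/
Palatal: only /ç/ (fricative); no stop partner.
So /ç/ is the unpaired segment.

/ç/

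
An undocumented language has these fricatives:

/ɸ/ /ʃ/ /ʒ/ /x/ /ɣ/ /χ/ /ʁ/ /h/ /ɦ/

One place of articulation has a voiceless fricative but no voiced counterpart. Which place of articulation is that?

Voiceless: /ɸ/ (bilabial), /ʃ/ (postalveolar), /x/ (velar), /χ/ (uvular), /h/ (glottal).
Voiced: /ʒ/ (postalveolar), /ɣ/ (velar), /ʁ/ (uvular), /ɦ/ (glottal).
Every place of articulation has a voiced member except bilabial, where /β/ would be expected.

bilabial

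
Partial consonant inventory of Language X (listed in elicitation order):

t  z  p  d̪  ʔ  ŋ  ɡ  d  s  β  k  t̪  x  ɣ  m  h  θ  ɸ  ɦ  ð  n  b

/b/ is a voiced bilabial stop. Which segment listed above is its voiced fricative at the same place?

The voiced fricative at the same place is a voiced bilabial fricative — in this inventory, /β/.

/β/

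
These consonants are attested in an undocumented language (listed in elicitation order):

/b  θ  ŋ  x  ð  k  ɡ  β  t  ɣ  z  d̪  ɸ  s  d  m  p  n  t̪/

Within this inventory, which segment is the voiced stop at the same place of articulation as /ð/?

/d̪/

/ð/ is a voiced dental fricative.
The voiced stop at the same place is a voiced dental stop — in this inventory, /d̪/.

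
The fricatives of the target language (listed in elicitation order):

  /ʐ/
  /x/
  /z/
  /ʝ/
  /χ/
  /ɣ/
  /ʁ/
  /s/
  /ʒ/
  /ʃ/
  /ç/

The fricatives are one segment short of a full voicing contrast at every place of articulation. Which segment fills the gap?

Voiceless: /s/ (alveolar), /ʃ/ (postalveolar), /ç/ (palatal), /x/ (velar), /χ/ (uvular).
Voiced: /z/ (alveolar), /ʒ/ (postalveolar), /ʐ/ (retroflex), /ʝ/ (palatal), /ɣ/ (velar), /ʁ/ (uvular).
The retroflex row has no voiceless member, so the gap is the voiceless retroflex fricative /ʂ/.

/ʂ/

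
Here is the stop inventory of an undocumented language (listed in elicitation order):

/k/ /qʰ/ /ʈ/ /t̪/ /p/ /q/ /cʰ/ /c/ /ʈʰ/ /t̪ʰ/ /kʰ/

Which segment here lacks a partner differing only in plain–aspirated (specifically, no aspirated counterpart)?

Dental: /t̪/ ~ /t̪ʰ/
Retroflex: /ʈ/ ~ /ʈʰ/
Palatal: /c/ ~ /cʰ/
Velar: /k/ ~ /kʰ/
Uvular: /q/ ~ /qʰ/
Bilabial: only /p/ (plain); no aspirated partner.
So /p/ is the unpaired segment.

/p/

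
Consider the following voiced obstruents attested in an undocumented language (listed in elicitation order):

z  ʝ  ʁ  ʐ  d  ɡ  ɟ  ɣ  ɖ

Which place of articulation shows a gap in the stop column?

Stop: /d/ (alveolar), /ɖ/ (retroflex), /ɟ/ (palatal), /ɡ/ (velar).
Fricative: /z/ (alveolar), /ʐ/ (retroflex), /ʝ/ (palatal), /ɣ/ (velar), /ʁ/ (uvular).
Every place of articulation has a stop member except uvular, where /ɢ/ would be expected.

uvular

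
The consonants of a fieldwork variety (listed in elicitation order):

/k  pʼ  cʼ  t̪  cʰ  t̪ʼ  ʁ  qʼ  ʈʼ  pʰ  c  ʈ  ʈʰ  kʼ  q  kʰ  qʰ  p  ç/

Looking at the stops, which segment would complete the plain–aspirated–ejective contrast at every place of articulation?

/t̪ʰ/

bilabial: plain /p/, aspirated /pʰ/, ejective /pʼ/.
dental: plain /t̪/, aspirated —, ejective /t̪ʼ/.
retroflex: plain /ʈ/, aspirated /ʈʰ/, ejective /ʈʼ/.
palatal: plain /c/, aspirated /cʰ/, ejective /cʼ/.
velar: plain /k/, aspirated /kʰ/, ejective /kʼ/.
uvular: plain /q/, aspirated /qʰ/, ejective /qʼ/.
The dental row has no aspirated member, so the gap is the aspirated dental stop /t̪ʰ/.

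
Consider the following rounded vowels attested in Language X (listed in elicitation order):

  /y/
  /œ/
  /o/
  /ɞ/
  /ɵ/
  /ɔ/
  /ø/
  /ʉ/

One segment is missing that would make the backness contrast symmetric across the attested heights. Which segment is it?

Front: /y/ (high), /ø/ (high-mid), /œ/ (low-mid).
Central: /ʉ/ (high), /ɵ/ (high-mid), /ɞ/ (low-mid).
Back: /o/ (high-mid), /ɔ/ (low-mid).
The high row has no back member, so the gap is the high back rounded vowel /u/.

/u/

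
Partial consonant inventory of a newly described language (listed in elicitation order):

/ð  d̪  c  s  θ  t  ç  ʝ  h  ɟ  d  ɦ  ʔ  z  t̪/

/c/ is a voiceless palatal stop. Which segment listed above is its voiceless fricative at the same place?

/ç/

The voiceless fricative at the same place is a voiceless palatal fricative — in this inventory, /ç/.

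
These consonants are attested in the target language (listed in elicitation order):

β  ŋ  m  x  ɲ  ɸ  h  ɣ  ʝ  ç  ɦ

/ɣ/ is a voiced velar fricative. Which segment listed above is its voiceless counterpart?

/x/

The voiceless counterpart is a voiceless velar fricative — in this inventory, /x/.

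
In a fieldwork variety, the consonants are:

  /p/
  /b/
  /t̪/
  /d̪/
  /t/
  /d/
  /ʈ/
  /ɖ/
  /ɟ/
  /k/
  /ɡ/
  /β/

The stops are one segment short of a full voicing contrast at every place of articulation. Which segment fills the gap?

bilabial: voiceless /p/, voiced /b/.
dental: voiceless /t̪/, voiced /d̪/.
alveolar: voiceless /t/, voiced /d/.
retroflex: voiceless /ʈ/, voiced /ɖ/.
palatal: voiceless —, voiced /ɟ/.
velar: voiceless /k/, voiced /ɡ/.
The palatal row has no voiceless member, so the gap is the voiceless palatal stop /c/.

/c/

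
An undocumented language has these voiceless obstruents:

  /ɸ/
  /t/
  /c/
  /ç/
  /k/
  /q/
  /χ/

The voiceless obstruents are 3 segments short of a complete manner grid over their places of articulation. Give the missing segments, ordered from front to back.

/p/, /s/, /x/

Stop: /t/ (alveolar), /c/ (palatal), /k/ (velar), /q/ (uvular).
Fricative: /ɸ/ (bilabial), /ç/ (palatal), /χ/ (uvular).
Gaps, from front to back: bilabial lacks stop (/p/); alveolar lacks fricative (/s/); velar lacks fricative (/x/).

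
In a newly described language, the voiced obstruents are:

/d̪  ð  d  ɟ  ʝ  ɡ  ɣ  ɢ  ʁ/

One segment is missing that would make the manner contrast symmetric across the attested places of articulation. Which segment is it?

/z/

place of articulation  stop      fricative
dental            d̪        ð       
alveolar          d         —       
palatal           ɟ         ʝ       
velar             ɡ         ɣ       
uvular            ɢ         ʁ       
The alveolar row has no fricative member, so the gap is the alveolar fricative /z/.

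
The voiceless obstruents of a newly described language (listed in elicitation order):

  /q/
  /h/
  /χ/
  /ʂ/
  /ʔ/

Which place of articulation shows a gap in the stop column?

retroflex: stop —, fricative /ʂ/.
uvular: stop /q/, fricative /χ/.
glottal: stop /ʔ/, fricative /h/.
Every place of articulation has a stop member except retroflex, where /ʈ/ would be expected.

retroflex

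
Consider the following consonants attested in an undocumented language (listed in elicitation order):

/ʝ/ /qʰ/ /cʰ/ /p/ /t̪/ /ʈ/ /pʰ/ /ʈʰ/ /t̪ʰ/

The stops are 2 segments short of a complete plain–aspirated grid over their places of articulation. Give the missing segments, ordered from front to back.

/c/, /q/

bilabial: plain /p/, aspirated /pʰ/.
dental: plain /t̪/, aspirated /t̪ʰ/.
retroflex: plain /ʈ/, aspirated /ʈʰ/.
palatal: plain —, aspirated /cʰ/.
uvular: plain —, aspirated /qʰ/.
Gaps, from front to back: palatal lacks plain (/c/); uvular lacks plain (/q/).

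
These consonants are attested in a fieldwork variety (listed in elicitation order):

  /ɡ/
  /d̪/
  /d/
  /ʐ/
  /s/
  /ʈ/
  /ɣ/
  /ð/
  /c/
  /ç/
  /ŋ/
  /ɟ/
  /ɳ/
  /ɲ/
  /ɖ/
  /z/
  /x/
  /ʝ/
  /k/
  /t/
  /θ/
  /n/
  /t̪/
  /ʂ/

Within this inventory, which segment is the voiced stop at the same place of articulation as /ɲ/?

/ɲ/ is a palatal nasal.
The voiced stop at the same place is a voiced palatal stop — in this inventory, /ɟ/.

/ɟ/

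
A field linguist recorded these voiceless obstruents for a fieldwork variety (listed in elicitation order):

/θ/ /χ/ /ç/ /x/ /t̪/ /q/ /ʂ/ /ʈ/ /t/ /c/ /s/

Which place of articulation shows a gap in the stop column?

dental: stop /t̪/, fricative /θ/.
alveolar: stop /t/, fricative /s/.
retroflex: stop /ʈ/, fricative /ʂ/.
palatal: stop /c/, fricative /ç/.
velar: stop —, fricative /x/.
uvular: stop /q/, fricative /χ/.
Every place of articulation has a stop member except velar, where /k/ would be expected.

velar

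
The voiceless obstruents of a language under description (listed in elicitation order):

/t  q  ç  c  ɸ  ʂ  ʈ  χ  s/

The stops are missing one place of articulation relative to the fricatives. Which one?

bilabial

Stop: /t/ (alveolar), /ʈ/ (retroflex), /c/ (palatal), /q/ (uvular).
Fricative: /ɸ/ (bilabial), /s/ (alveolar), /ʂ/ (retroflex), /ç/ (palatal), /χ/ (uvular).
Every place of articulation has a stop member except bilabial, where /p/ would be expected.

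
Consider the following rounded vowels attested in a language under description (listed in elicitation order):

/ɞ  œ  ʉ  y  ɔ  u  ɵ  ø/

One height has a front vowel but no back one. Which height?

high-mid

height            front     central   back    
high              y         ʉ         u       
high-mid          ø         ɵ         —       
low-mid           œ         ɞ         ɔ       
Every height has a back member except high-mid, where /o/ would be expected.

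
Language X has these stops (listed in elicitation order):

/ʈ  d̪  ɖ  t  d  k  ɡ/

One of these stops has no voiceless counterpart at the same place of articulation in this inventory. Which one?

Alveolar: /t/ ~ /d/
Retroflex: /ʈ/ ~ /ɖ/
Velar: /k/ ~ /ɡ/
Dental: only /d̪/ (voiced); no voiceless partner.
So /d̪/ is the unpaired segment.

/d̪/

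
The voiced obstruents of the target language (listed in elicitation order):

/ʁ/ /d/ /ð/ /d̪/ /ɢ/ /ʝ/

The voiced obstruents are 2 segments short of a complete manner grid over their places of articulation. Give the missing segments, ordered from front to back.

/z/, /ɟ/

Stop: /d̪/ (dental), /d/ (alveolar), /ɢ/ (uvular).
Fricative: /ð/ (dental), /ʝ/ (palatal), /ʁ/ (uvular).
Gaps, from front to back: alveolar lacks fricative (/z/); palatal lacks stop (/ɟ/).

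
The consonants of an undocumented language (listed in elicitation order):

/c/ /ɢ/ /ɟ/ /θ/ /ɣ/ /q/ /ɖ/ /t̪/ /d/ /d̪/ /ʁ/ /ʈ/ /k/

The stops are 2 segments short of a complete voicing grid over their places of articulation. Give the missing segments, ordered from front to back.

/t/, /ɡ/

Voiceless: /t̪/ (dental), /ʈ/ (retroflex), /c/ (palatal), /k/ (velar), /q/ (uvular).
Voiced: /d̪/ (dental), /d/ (alveolar), /ɖ/ (retroflex), /ɟ/ (palatal), /ɢ/ (uvular).
Gaps, from front to back: alveolar lacks voiceless (/t/); velar lacks voiced (/ɡ/).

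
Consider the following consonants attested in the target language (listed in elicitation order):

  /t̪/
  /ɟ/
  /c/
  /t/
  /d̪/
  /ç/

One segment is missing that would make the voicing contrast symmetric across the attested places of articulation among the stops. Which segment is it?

/d/

dental: voiceless /t̪/, voiced /d̪/.
alveolar: voiceless /t/, voiced —.
palatal: voiceless /c/, voiced /ɟ/.
The alveolar row has no voiced member, so the gap is the voiced alveolar stop /d/.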